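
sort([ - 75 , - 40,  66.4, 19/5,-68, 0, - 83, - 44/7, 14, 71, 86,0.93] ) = [ - 83  , - 75, - 68  ,-40  , - 44/7 , 0 , 0.93, 19/5, 14 , 66.4, 71 , 86 ]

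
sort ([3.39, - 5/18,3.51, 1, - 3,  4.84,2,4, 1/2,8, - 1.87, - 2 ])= [ - 3, - 2, - 1.87, - 5/18, 1/2,1  ,  2 , 3.39,3.51, 4, 4.84,8 ]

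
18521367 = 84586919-66065552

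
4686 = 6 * 781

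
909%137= 87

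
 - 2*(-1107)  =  2214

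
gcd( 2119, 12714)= 2119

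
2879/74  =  38  +  67/74 = 38.91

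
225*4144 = 932400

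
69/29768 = 69/29768 =0.00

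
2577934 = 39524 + 2538410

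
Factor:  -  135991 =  - 239^1*569^1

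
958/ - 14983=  - 958/14983= -0.06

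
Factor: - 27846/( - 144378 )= 7^1* 17^1 * 617^( - 1) = 119/617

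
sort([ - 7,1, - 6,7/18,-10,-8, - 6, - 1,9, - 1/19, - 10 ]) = [ - 10, - 10, - 8, - 7, - 6, - 6, - 1, - 1/19, 7/18,1,9 ] 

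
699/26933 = 699/26933 = 0.03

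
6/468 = 1/78 = 0.01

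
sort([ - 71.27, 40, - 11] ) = [ - 71.27, - 11 , 40]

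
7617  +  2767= 10384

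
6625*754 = 4995250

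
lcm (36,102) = 612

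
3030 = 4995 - 1965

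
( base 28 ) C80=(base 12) 56A8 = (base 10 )9632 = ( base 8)22640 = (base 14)3720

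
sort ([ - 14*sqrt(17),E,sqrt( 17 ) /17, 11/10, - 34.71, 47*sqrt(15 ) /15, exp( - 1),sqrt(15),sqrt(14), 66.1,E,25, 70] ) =[ - 14 * sqrt(17 ), - 34.71,  sqrt( 17 ) /17,  exp( - 1),11/10, E, E, sqrt(14 ), sqrt(15) , 47* sqrt(15 ) /15, 25,66.1, 70 ] 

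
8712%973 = 928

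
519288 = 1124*462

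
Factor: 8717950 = 2^1*5^2*113^1 * 1543^1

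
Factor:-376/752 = -2^(-1 )= - 1/2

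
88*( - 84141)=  - 7404408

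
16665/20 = 3333/4 = 833.25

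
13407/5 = 2681+2/5 = 2681.40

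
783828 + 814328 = 1598156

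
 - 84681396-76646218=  - 161327614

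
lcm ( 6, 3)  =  6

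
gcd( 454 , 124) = 2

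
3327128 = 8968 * 371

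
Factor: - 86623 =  - 29^2*103^1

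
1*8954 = 8954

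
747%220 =87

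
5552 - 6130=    - 578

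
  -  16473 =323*(-51)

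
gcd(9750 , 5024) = 2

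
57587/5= 11517  +  2/5=11517.40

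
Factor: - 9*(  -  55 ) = 3^2 * 5^1 * 11^1= 495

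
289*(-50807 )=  - 14683223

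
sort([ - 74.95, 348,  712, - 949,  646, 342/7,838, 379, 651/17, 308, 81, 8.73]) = [ - 949, - 74.95, 8.73,  651/17, 342/7, 81, 308,348,379, 646,712, 838] 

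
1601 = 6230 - 4629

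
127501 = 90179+37322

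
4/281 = 4/281 = 0.01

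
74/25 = 2 + 24/25  =  2.96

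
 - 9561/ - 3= 3187/1 = 3187.00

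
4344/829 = 5 + 199/829 = 5.24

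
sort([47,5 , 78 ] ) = [5 , 47, 78 ]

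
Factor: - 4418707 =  - 79^1*55933^1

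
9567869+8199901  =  17767770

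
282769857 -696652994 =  - 413883137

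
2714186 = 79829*34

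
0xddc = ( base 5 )103143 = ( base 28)4EK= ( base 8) 6734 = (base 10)3548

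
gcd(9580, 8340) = 20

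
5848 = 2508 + 3340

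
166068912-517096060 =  - 351027148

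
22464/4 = 5616 = 5616.00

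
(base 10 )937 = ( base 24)1f1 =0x3a9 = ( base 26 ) 1a1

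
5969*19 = 113411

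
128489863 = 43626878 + 84862985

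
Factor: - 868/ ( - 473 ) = 2^2 * 7^1*11^( -1)*31^1 * 43^(-1) 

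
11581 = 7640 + 3941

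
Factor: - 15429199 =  - 2657^1*5807^1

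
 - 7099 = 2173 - 9272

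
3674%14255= 3674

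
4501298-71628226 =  - 67126928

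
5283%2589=105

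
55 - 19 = 36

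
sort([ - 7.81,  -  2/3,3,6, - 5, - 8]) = [ - 8, - 7.81, -5,-2/3, 3, 6 ] 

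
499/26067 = 499/26067 = 0.02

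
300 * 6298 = 1889400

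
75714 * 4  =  302856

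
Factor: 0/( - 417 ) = 0^1 = 0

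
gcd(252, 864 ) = 36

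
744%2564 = 744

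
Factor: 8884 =2^2 * 2221^1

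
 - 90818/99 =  -918 + 64/99=- 917.35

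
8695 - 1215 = 7480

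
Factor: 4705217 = 11^1*19^1*47^1*479^1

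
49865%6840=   1985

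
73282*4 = 293128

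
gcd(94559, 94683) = 1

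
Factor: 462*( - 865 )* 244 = - 2^3*3^1*5^1 * 7^1 * 11^1*61^1*173^1= - 97509720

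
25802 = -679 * ( - 38)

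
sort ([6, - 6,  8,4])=[ - 6, 4, 6, 8 ] 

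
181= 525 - 344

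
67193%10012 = 7121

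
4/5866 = 2/2933=0.00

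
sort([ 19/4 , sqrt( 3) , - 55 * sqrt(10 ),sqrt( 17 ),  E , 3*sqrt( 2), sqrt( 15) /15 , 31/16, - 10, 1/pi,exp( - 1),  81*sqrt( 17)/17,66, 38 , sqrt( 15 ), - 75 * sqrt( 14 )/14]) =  [-55*sqrt( 10 ) , - 75*sqrt( 14)/14, - 10 , sqrt( 15 )/15,1/pi,exp( - 1), sqrt (3 ),31/16, E, sqrt( 15) , sqrt( 17),  3*sqrt( 2),19/4 , 81*sqrt( 17 ) /17,38 , 66]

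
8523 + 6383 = 14906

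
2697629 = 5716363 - 3018734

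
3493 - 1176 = 2317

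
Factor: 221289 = 3^1*17^1*4339^1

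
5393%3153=2240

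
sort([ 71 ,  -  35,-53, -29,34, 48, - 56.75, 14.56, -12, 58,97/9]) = [  -  56.75, - 53,-35, - 29 , - 12, 97/9,14.56, 34,48,58  ,  71 ]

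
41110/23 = 1787 + 9/23 =1787.39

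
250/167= 1+83/167=1.50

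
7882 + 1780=9662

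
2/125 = 2/125 = 0.02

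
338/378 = 169/189 = 0.89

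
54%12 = 6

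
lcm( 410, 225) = 18450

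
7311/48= 152 + 5/16=152.31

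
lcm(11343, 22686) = 22686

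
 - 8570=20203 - 28773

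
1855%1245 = 610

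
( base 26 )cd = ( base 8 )505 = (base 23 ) e3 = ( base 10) 325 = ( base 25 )D0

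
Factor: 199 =199^1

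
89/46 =89/46 = 1.93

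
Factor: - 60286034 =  - 2^1* 30143017^1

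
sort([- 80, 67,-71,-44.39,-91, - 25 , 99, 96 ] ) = [ - 91, - 80, - 71, - 44.39 , - 25, 67, 96, 99 ] 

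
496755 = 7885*63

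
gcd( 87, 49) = 1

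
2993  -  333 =2660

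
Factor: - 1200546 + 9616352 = 2^1*7^1*509^1 * 1181^1=8415806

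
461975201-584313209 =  - 122338008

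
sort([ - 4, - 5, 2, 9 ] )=[ - 5, - 4 , 2,9 ] 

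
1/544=1/544=0.00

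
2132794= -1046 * ( - 2039)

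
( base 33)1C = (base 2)101101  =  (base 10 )45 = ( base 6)113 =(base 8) 55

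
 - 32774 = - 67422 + 34648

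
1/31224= 1/31224=0.00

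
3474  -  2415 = 1059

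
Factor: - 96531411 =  - 3^1*131^1 * 245627^1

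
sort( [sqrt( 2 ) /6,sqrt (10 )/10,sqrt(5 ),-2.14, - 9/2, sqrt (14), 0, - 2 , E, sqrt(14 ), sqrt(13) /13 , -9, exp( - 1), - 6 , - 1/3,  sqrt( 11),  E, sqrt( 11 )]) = [ - 9,  -  6, - 9/2, - 2.14, - 2 , - 1/3,0, sqrt ( 2 )/6 , sqrt( 13 )/13,sqrt(10) /10,exp( - 1 ),  sqrt(5 ), E,E,sqrt( 11 ),sqrt( 11 ), sqrt ( 14 ) , sqrt( 14 )]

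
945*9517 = 8993565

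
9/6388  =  9/6388=0.00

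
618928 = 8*77366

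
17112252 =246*69562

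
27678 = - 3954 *( - 7)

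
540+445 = 985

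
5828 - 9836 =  - 4008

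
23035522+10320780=33356302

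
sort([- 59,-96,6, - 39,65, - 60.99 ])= [ - 96, - 60.99,  -  59, - 39,6,65]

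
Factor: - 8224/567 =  - 2^5*3^( - 4)*7^( - 1)*257^1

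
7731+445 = 8176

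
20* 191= 3820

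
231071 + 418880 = 649951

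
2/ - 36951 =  -2/36951=- 0.00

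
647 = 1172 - 525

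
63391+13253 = 76644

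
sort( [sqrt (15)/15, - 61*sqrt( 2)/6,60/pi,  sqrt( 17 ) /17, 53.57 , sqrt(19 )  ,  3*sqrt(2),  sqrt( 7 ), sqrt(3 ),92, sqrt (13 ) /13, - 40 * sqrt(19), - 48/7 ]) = [-40*sqrt( 19 ), - 61*sqrt ( 2)/6, - 48/7, sqrt( 17 )/17, sqrt(15)/15, sqrt( 13)/13, sqrt ( 3), sqrt(7) , 3 * sqrt( 2),  sqrt (19),60/pi, 53.57,92 ]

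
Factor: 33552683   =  71^1*472573^1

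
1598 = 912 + 686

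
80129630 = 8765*9142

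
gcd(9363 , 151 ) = 1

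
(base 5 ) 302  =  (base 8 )115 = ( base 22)3B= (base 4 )1031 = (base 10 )77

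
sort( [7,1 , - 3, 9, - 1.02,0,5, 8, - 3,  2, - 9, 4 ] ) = [  -  9, - 3, - 3, - 1.02, 0,1, 2,4,  5, 7,8,9] 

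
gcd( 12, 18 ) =6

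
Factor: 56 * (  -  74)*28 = -2^6*7^2 * 37^1 = -116032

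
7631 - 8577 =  -946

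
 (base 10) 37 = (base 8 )45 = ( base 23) 1E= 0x25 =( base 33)14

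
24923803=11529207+13394596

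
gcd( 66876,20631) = 3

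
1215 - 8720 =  - 7505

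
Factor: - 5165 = -5^1*1033^1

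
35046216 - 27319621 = 7726595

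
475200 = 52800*9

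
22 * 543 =11946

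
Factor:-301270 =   -  2^1*5^1 *47^1*641^1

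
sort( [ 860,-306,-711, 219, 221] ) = [-711,- 306,219,221, 860 ]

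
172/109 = 1 + 63/109 = 1.58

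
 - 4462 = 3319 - 7781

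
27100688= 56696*478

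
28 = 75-47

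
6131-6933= - 802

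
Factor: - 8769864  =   - 2^3*3^1*365411^1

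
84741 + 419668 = 504409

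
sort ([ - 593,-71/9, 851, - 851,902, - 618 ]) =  [  -  851, - 618, - 593, - 71/9,851, 902 ] 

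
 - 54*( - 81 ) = 4374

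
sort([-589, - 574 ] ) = [ - 589,-574 ] 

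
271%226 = 45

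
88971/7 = 88971/7  =  12710.14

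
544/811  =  544/811= 0.67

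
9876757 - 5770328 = 4106429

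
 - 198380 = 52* ( - 3815 )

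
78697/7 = 11242 + 3/7 = 11242.43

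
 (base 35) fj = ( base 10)544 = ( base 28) jc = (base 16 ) 220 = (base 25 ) LJ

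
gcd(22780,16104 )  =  4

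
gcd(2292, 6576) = 12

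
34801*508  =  17678908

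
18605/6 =3100+5/6= 3100.83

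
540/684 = 15/19  =  0.79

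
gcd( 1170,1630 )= 10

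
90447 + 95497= 185944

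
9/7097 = 9/7097 = 0.00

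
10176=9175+1001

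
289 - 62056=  - 61767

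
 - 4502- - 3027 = - 1475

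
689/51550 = 689/51550 = 0.01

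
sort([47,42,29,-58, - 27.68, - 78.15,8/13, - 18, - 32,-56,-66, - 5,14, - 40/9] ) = [ -78.15, - 66, - 58,-56, - 32,-27.68, - 18, - 5, - 40/9, 8/13, 14,29, 42,47]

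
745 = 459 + 286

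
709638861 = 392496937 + 317141924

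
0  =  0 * 682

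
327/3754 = 327/3754 = 0.09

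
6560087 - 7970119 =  - 1410032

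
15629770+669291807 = 684921577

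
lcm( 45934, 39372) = 275604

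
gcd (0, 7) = 7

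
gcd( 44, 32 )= 4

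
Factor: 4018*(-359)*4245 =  - 2^1*3^1*5^1*7^2*41^1*283^1*359^1 = - 6123251190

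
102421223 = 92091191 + 10330032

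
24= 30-6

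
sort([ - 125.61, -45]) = [-125.61, - 45] 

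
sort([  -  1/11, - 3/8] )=[ - 3/8, - 1/11]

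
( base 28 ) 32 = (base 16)56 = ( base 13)68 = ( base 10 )86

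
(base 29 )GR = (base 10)491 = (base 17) 1bf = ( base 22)107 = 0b111101011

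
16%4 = 0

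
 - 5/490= - 1 + 97/98=-0.01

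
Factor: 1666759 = 67^1 * 24877^1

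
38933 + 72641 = 111574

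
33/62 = 33/62 = 0.53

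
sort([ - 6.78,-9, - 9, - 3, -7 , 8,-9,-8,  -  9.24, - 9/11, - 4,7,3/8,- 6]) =[ - 9.24, - 9, - 9, - 9, - 8, - 7, - 6.78, - 6,  -  4, -3, - 9/11,3/8, 7,8]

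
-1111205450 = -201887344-909318106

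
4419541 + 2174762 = 6594303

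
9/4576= 9/4576 = 0.00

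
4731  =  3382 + 1349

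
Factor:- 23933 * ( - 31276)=748528508= 2^2*7^2*13^1*263^1*1117^1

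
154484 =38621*4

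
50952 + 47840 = 98792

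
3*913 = 2739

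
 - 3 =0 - 3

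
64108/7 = 64108/7= 9158.29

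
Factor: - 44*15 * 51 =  - 2^2*3^2*5^1*11^1*17^1  =  -  33660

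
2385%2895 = 2385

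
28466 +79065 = 107531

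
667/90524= 667/90524 = 0.01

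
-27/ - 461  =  27/461 = 0.06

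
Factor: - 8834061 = -3^1*149^1*19763^1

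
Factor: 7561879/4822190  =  2^ ( - 1)*5^(  -  1 )*13^1*127^( - 1)*3797^ ( - 1 )*581683^1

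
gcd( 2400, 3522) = 6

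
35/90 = 7/18 = 0.39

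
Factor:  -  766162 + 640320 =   -  125842 = - 2^1*62921^1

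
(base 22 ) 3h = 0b1010011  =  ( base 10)83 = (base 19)47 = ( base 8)123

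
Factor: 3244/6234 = 2^1*3^( - 1 )*811^1*1039^( - 1) = 1622/3117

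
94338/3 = 31446 = 31446.00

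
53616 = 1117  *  48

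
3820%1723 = 374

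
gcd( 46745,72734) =1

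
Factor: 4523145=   3^1*5^1 * 11^1*79^1*347^1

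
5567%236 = 139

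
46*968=44528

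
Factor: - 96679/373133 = - 11^2*467^( - 1) = - 121/467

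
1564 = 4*391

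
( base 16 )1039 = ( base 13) 1B76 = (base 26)63J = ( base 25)6G3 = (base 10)4153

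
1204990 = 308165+896825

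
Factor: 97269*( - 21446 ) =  - 2086030974 = - 2^1*  3^1*10723^1*32423^1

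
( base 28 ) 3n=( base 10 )107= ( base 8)153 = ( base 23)4F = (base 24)4B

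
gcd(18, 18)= 18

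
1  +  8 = 9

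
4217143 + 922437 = 5139580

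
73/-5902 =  - 73/5902 = - 0.01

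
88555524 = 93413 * 948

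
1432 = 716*2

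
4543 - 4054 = 489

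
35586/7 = 35586/7 = 5083.71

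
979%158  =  31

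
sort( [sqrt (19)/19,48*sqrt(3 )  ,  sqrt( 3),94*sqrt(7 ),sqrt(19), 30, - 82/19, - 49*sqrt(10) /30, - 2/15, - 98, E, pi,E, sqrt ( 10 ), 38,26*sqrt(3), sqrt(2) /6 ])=[ - 98 ,-49 *sqrt( 10 ) /30 ,- 82/19, - 2/15,sqrt (19 )/19, sqrt(2)/6,sqrt(3),E, E,pi, sqrt(10), sqrt ( 19),30, 38, 26*sqrt( 3), 48*sqrt( 3 ),  94*sqrt(7)]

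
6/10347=2/3449  =  0.00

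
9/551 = 9/551 =0.02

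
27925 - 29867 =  - 1942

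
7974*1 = 7974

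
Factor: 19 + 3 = 22  =  2^1*11^1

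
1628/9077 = 1628/9077= 0.18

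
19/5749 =19/5749= 0.00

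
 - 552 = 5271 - 5823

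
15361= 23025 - 7664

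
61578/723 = 20526/241 = 85.17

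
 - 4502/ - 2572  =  1 + 965/1286 = 1.75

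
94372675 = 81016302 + 13356373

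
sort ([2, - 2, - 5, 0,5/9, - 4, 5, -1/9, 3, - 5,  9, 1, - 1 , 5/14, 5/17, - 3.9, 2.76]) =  [ - 5, - 5 ,  -  4, - 3.9 , - 2, - 1, - 1/9,  0,5/17, 5/14, 5/9,1, 2,2.76, 3, 5, 9]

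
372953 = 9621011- 9248058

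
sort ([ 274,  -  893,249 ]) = [ - 893, 249,274 ] 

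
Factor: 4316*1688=2^5*13^1 * 83^1*211^1 = 7285408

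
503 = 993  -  490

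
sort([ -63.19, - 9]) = [ - 63.19, - 9 ] 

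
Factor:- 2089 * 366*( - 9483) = 7250455242 = 2^1 * 3^2 * 29^1*61^1 *109^1 * 2089^1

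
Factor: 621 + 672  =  3^1*431^1 = 1293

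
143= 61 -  - 82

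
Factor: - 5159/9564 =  - 2^(-2)*3^(- 1)*7^1*11^1 * 67^1*797^( - 1 )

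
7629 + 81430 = 89059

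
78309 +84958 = 163267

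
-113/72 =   -  2 + 31/72 = - 1.57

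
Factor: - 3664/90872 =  - 2^1*37^(-1 ) * 229^1*307^ ( - 1 ) =- 458/11359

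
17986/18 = 8993/9  =  999.22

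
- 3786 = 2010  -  5796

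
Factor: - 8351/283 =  - 7^1*283^ ( - 1 )*1193^1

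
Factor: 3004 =2^2*751^1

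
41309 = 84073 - 42764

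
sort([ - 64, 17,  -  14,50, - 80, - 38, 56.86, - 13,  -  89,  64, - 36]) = [ - 89, - 80,- 64, - 38, - 36,-14, - 13,  17,50,  56.86,64 ] 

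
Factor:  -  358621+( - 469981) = - 828602 = -2^1*53^1* 7817^1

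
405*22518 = 9119790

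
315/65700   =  7/1460 =0.00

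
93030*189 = 17582670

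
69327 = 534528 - 465201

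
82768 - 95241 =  - 12473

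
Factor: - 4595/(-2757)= 3^( - 1 )*5^1= 5/3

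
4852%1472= 436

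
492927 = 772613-279686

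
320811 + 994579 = 1315390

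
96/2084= 24/521  =  0.05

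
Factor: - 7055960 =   -  2^3*5^1*419^1*421^1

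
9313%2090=953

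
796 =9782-8986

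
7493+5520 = 13013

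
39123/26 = 39123/26=1504.73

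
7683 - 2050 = 5633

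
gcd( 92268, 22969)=1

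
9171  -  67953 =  - 58782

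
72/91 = 72/91 = 0.79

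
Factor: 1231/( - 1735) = - 5^ (  -  1 )*347^( - 1 )*1231^1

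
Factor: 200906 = 2^1*17^1*19^1*311^1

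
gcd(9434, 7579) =53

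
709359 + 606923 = 1316282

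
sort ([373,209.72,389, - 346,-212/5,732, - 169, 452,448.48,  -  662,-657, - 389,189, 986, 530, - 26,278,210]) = [ - 662, - 657, - 389, - 346, - 169,-212/5, - 26,189,209.72 , 210 , 278,373,389, 448.48, 452,530,732,  986]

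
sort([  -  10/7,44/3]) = [-10/7, 44/3]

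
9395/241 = 38 + 237/241  =  38.98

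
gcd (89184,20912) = 16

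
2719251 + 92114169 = 94833420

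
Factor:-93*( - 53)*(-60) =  - 295740 = - 2^2*3^2*5^1*31^1*53^1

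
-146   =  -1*146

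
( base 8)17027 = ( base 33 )72e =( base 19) 1268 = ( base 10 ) 7703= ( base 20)J53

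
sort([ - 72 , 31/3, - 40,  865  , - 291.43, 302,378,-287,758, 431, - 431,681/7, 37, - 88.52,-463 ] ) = [  -  463, - 431 , - 291.43 , - 287, - 88.52, - 72, - 40, 31/3,  37,681/7,302,  378,  431,  758,  865 ]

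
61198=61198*1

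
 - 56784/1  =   - 56784 =-56784.00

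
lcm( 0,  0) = 0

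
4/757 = 4/757 = 0.01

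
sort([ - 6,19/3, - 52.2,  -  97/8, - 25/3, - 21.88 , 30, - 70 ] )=[ - 70, - 52.2, - 21.88,  -  97/8, - 25/3, - 6,19/3,30] 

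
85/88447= 85/88447 =0.00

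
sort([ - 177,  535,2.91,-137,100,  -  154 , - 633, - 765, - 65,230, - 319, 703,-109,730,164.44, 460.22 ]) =[ - 765, - 633, -319, - 177,  -  154, -137, - 109, - 65,2.91,100,164.44 , 230,460.22,535,703, 730]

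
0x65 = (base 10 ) 101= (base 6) 245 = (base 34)2x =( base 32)35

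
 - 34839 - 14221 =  - 49060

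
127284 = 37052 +90232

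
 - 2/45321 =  - 1 + 45319/45321 = - 0.00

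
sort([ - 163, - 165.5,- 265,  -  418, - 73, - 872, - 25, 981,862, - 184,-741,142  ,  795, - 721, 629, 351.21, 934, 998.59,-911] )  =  [-911,-872, - 741 , - 721,-418,-265, - 184,-165.5 , - 163, - 73,-25,  142, 351.21, 629, 795, 862,  934, 981, 998.59]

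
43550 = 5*8710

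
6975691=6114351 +861340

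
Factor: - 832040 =-2^3*5^1*11^1 * 31^1*61^1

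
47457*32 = 1518624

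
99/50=99/50 = 1.98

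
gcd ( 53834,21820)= 2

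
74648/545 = 136 + 528/545 = 136.97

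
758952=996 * 762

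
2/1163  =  2/1163 = 0.00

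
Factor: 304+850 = 1154 = 2^1*577^1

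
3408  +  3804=7212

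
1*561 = 561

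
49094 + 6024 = 55118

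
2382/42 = 397/7 = 56.71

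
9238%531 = 211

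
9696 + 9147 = 18843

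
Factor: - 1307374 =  - 2^1* 653687^1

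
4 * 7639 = 30556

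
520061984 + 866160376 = 1386222360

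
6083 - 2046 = 4037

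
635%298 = 39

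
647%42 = 17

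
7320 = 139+7181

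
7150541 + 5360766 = 12511307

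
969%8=1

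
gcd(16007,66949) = 1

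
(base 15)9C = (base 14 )A7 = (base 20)77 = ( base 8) 223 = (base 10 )147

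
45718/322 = 22859/161 = 141.98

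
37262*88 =3279056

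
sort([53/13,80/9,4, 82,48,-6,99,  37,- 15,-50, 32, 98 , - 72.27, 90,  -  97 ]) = [ - 97, - 72.27, - 50,  -  15,-6,  4,  53/13,  80/9,32,37, 48,82,90,98 , 99 ] 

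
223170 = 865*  258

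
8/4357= 8/4357 = 0.00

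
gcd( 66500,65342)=2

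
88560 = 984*90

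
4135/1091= 3 + 862/1091= 3.79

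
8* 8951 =71608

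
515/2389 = 515/2389  =  0.22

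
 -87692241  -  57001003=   -144693244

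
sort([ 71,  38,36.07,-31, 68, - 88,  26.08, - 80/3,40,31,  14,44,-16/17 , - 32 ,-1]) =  [ - 88, -32, - 31,- 80/3, - 1, - 16/17,14,26.08,31,36.07, 38,40,44, 68,  71] 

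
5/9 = 5/9 = 0.56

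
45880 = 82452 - 36572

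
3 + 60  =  63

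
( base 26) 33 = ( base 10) 81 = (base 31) 2j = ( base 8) 121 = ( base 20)41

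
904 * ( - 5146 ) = - 4651984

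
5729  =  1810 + 3919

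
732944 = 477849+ 255095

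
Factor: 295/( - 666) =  - 2^( - 1 )*3^(-2)*5^1*37^ ( - 1 ) * 59^1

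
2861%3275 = 2861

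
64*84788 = 5426432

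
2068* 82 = 169576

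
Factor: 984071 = 11^1 * 137^1*653^1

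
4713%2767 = 1946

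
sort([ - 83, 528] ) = [ - 83, 528]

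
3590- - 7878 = 11468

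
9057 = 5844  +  3213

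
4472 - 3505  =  967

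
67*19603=1313401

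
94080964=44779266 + 49301698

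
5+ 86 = 91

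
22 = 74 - 52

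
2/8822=1/4411 = 0.00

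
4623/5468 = 4623/5468 = 0.85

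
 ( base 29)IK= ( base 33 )ge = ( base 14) 2aa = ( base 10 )542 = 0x21E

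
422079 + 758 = 422837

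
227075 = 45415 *5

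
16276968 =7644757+8632211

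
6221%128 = 77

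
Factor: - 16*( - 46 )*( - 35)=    - 25760 = - 2^5 * 5^1 * 7^1 * 23^1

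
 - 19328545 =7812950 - 27141495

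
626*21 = 13146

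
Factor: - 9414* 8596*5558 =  - 449768611152 = - 2^4 * 3^2 * 7^2 * 307^1 * 397^1*523^1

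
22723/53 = 428+39/53 = 428.74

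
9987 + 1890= 11877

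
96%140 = 96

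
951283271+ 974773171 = 1926056442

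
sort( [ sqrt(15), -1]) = [-1,  sqrt( 15)]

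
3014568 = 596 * 5058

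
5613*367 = 2059971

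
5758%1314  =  502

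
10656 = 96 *111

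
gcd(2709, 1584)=9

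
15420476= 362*42598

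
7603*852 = 6477756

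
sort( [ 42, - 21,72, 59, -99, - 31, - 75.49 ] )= [ - 99, - 75.49, -31, - 21,42,59 , 72 ]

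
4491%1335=486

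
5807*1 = 5807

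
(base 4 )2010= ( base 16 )84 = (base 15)8C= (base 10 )132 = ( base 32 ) 44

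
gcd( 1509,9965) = 1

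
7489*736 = 5511904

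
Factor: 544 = 2^5  *  17^1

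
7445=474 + 6971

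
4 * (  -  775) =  - 3100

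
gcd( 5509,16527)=5509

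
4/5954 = 2/2977= 0.00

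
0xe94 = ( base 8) 7224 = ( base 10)3732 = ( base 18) b96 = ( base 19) A68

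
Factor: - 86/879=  - 2^1*3^( - 1 ) * 43^1*293^( - 1) 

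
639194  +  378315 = 1017509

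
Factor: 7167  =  3^1*2389^1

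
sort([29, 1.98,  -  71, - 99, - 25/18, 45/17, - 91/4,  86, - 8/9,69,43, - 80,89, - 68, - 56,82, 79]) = [  -  99,-80, - 71,-68,  -  56, - 91/4, - 25/18, - 8/9  ,  1.98, 45/17, 29, 43,  69, 79,  82, 86 , 89] 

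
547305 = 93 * 5885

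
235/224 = 1 + 11/224 = 1.05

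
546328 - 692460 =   -  146132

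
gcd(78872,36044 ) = 4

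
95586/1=95586 = 95586.00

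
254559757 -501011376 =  - 246451619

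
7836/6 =1306 = 1306.00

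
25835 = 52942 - 27107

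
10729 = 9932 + 797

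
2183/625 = 3 + 308/625 = 3.49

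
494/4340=247/2170 = 0.11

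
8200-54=8146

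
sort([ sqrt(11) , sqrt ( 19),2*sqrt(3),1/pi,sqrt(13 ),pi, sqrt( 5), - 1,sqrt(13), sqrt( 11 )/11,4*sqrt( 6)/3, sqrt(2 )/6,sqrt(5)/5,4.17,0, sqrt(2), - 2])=[ - 2,  -  1, 0,  sqrt(2)/6,sqrt(11)/11, 1/pi, sqrt(5)/5,sqrt(2 ),sqrt ( 5),  pi,4 * sqrt(6)/3, sqrt(11),2*sqrt( 3), sqrt(13), sqrt( 13),4.17,sqrt(19) ]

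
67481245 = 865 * 78013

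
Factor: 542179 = 11^1*23^1*2143^1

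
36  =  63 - 27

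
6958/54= 128  +  23/27 = 128.85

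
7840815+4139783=11980598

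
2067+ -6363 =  - 4296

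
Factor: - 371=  - 7^1*53^1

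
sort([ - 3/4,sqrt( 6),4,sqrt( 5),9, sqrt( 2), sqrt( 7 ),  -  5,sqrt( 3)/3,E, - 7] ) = [-7,-5, - 3/4, sqrt( 3)/3,sqrt(2),sqrt( 5), sqrt ( 6),sqrt( 7) , E,4,9 ]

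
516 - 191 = 325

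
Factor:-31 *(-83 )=2573=31^1*83^1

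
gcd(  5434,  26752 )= 418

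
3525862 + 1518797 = 5044659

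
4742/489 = 4742/489= 9.70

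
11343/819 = 3781/273= 13.85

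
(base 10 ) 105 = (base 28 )3L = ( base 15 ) 70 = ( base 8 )151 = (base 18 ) 5f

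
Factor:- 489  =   - 3^1 * 163^1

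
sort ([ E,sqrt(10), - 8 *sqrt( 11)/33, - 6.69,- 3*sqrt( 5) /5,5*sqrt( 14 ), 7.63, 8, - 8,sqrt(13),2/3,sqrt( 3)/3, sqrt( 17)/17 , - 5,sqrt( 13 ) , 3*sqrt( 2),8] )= [ -8, - 6.69, - 5, -3*sqrt (5 )/5, - 8*sqrt(11)/33, sqrt(17)/17,sqrt(3)/3,  2/3,E,sqrt ( 10),sqrt(13),sqrt( 13),3 * sqrt(2) , 7.63,8,8, 5*sqrt(14) ]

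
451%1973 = 451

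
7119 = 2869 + 4250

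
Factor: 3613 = 3613^1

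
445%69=31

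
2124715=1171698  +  953017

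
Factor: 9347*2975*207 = 3^2 * 5^2*7^1*13^1*17^1*23^1*719^1=5756116275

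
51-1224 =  - 1173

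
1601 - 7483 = - 5882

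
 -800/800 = -1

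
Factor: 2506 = 2^1*7^1*179^1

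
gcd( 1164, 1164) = 1164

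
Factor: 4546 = 2^1*2273^1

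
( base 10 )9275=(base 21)100e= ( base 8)22073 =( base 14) 3547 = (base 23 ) hc6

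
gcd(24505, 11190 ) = 5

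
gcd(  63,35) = 7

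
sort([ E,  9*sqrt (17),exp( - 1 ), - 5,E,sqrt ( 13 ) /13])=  [ - 5, sqrt(13) /13,exp( - 1 ),E, E,  9 * sqrt ( 17) ] 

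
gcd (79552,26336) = 32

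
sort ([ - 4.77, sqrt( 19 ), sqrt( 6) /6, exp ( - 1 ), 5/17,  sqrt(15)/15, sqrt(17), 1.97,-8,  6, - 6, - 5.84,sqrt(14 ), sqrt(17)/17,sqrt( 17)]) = [ - 8, - 6, - 5.84, - 4.77,sqrt ( 17 ) /17, sqrt ( 15 )/15, 5/17,exp(-1 ) , sqrt ( 6 )/6, 1.97,sqrt(14), sqrt( 17 ),  sqrt (17), sqrt( 19),6]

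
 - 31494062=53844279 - 85338341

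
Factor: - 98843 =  - 97^1 * 1019^1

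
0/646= 0 = 0.00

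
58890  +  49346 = 108236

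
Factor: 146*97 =14162 = 2^1*73^1*97^1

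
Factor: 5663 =7^1*809^1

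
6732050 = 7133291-401241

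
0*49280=0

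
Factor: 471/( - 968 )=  - 2^( - 3 )*3^1*11^( - 2 )*157^1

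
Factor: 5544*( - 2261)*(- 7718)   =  2^4 *3^2*7^2*11^1*17^2*19^1*227^1= 96745006512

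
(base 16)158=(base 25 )DJ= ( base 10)344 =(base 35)9t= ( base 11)293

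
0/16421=0  =  0.00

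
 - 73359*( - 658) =48270222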